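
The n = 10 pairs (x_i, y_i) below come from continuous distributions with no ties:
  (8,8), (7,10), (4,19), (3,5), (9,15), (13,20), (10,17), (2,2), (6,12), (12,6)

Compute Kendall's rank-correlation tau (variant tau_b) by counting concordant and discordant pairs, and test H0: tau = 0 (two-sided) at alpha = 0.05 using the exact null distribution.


Step 1: Enumerate the 45 unordered pairs (i,j) with i<j and classify each by sign(x_j-x_i) * sign(y_j-y_i).
  (1,2):dx=-1,dy=+2->D; (1,3):dx=-4,dy=+11->D; (1,4):dx=-5,dy=-3->C; (1,5):dx=+1,dy=+7->C
  (1,6):dx=+5,dy=+12->C; (1,7):dx=+2,dy=+9->C; (1,8):dx=-6,dy=-6->C; (1,9):dx=-2,dy=+4->D
  (1,10):dx=+4,dy=-2->D; (2,3):dx=-3,dy=+9->D; (2,4):dx=-4,dy=-5->C; (2,5):dx=+2,dy=+5->C
  (2,6):dx=+6,dy=+10->C; (2,7):dx=+3,dy=+7->C; (2,8):dx=-5,dy=-8->C; (2,9):dx=-1,dy=+2->D
  (2,10):dx=+5,dy=-4->D; (3,4):dx=-1,dy=-14->C; (3,5):dx=+5,dy=-4->D; (3,6):dx=+9,dy=+1->C
  (3,7):dx=+6,dy=-2->D; (3,8):dx=-2,dy=-17->C; (3,9):dx=+2,dy=-7->D; (3,10):dx=+8,dy=-13->D
  (4,5):dx=+6,dy=+10->C; (4,6):dx=+10,dy=+15->C; (4,7):dx=+7,dy=+12->C; (4,8):dx=-1,dy=-3->C
  (4,9):dx=+3,dy=+7->C; (4,10):dx=+9,dy=+1->C; (5,6):dx=+4,dy=+5->C; (5,7):dx=+1,dy=+2->C
  (5,8):dx=-7,dy=-13->C; (5,9):dx=-3,dy=-3->C; (5,10):dx=+3,dy=-9->D; (6,7):dx=-3,dy=-3->C
  (6,8):dx=-11,dy=-18->C; (6,9):dx=-7,dy=-8->C; (6,10):dx=-1,dy=-14->C; (7,8):dx=-8,dy=-15->C
  (7,9):dx=-4,dy=-5->C; (7,10):dx=+2,dy=-11->D; (8,9):dx=+4,dy=+10->C; (8,10):dx=+10,dy=+4->C
  (9,10):dx=+6,dy=-6->D
Step 2: C = 31, D = 14, total pairs = 45.
Step 3: tau = (C - D)/(n(n-1)/2) = (31 - 14)/45 = 0.377778.
Step 4: Exact two-sided p-value (enumerate n! = 3628800 permutations of y under H0): p = 0.155742.
Step 5: alpha = 0.05. fail to reject H0.

tau_b = 0.3778 (C=31, D=14), p = 0.155742, fail to reject H0.


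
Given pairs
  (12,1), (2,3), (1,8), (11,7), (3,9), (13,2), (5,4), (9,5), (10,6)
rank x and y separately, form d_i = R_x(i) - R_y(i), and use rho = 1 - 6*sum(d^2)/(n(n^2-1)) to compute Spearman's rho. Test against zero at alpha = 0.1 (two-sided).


Step 1: Rank x and y separately (midranks; no ties here).
rank(x): 12->8, 2->2, 1->1, 11->7, 3->3, 13->9, 5->4, 9->5, 10->6
rank(y): 1->1, 3->3, 8->8, 7->7, 9->9, 2->2, 4->4, 5->5, 6->6
Step 2: d_i = R_x(i) - R_y(i); compute d_i^2.
  (8-1)^2=49, (2-3)^2=1, (1-8)^2=49, (7-7)^2=0, (3-9)^2=36, (9-2)^2=49, (4-4)^2=0, (5-5)^2=0, (6-6)^2=0
sum(d^2) = 184.
Step 3: rho = 1 - 6*184 / (9*(9^2 - 1)) = 1 - 1104/720 = -0.533333.
Step 4: Under H0, t = rho * sqrt((n-2)/(1-rho^2)) = -1.6681 ~ t(7).
Step 5: Two-sided p-value from the t-distribution with 7 df = 0.139227.
Step 6: alpha = 0.1. fail to reject H0.

rho = -0.5333, p = 0.139227, fail to reject H0 at alpha = 0.1.


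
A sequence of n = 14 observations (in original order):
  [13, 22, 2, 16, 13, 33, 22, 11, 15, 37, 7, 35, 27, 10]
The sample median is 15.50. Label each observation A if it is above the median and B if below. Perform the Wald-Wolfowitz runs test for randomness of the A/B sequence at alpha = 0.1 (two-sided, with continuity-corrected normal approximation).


Step 1: Compute median = 15.50; label A = above, B = below.
Labels in order: BABABAABBABAAB  (n_A = 7, n_B = 7)
Step 2: Count runs R = 11.
Step 3: Under H0 (random ordering), E[R] = 2*n_A*n_B/(n_A+n_B) + 1 = 2*7*7/14 + 1 = 8.0000.
        Var[R] = 2*n_A*n_B*(2*n_A*n_B - n_A - n_B) / ((n_A+n_B)^2 * (n_A+n_B-1)) = 8232/2548 = 3.2308.
        SD[R] = 1.7974.
Step 4: Continuity-corrected z = (R - 0.5 - E[R]) / SD[R] = (11 - 0.5 - 8.0000) / 1.7974 = 1.3909.
Step 5: Two-sided p-value via normal approximation = 2*(1 - Phi(|z|)) = 0.164264.
Step 6: alpha = 0.1. fail to reject H0.

R = 11, z = 1.3909, p = 0.164264, fail to reject H0.


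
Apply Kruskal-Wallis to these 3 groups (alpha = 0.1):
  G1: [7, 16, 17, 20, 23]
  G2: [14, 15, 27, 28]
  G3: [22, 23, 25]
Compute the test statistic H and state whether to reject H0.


Step 1: Combine all N = 12 observations and assign midranks.
sorted (value, group, rank): (7,G1,1), (14,G2,2), (15,G2,3), (16,G1,4), (17,G1,5), (20,G1,6), (22,G3,7), (23,G1,8.5), (23,G3,8.5), (25,G3,10), (27,G2,11), (28,G2,12)
Step 2: Sum ranks within each group.
R_1 = 24.5 (n_1 = 5)
R_2 = 28 (n_2 = 4)
R_3 = 25.5 (n_3 = 3)
Step 3: H = 12/(N(N+1)) * sum(R_i^2/n_i) - 3(N+1)
     = 12/(12*13) * (24.5^2/5 + 28^2/4 + 25.5^2/3) - 3*13
     = 0.076923 * 532.8 - 39
     = 1.984615.
Step 4: Ties present; correction factor C = 1 - 6/(12^3 - 12) = 0.996503. Corrected H = 1.984615 / 0.996503 = 1.991579.
Step 5: Under H0, H ~ chi^2(2); p-value = 0.369432.
Step 6: alpha = 0.1. fail to reject H0.

H = 1.9916, df = 2, p = 0.369432, fail to reject H0.


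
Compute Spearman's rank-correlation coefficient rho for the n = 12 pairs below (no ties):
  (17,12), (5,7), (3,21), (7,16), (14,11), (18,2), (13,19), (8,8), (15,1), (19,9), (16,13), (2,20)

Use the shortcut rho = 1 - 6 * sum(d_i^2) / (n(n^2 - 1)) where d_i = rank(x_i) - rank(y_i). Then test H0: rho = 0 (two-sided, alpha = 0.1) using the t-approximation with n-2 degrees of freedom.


Step 1: Rank x and y separately (midranks; no ties here).
rank(x): 17->10, 5->3, 3->2, 7->4, 14->7, 18->11, 13->6, 8->5, 15->8, 19->12, 16->9, 2->1
rank(y): 12->7, 7->3, 21->12, 16->9, 11->6, 2->2, 19->10, 8->4, 1->1, 9->5, 13->8, 20->11
Step 2: d_i = R_x(i) - R_y(i); compute d_i^2.
  (10-7)^2=9, (3-3)^2=0, (2-12)^2=100, (4-9)^2=25, (7-6)^2=1, (11-2)^2=81, (6-10)^2=16, (5-4)^2=1, (8-1)^2=49, (12-5)^2=49, (9-8)^2=1, (1-11)^2=100
sum(d^2) = 432.
Step 3: rho = 1 - 6*432 / (12*(12^2 - 1)) = 1 - 2592/1716 = -0.510490.
Step 4: Under H0, t = rho * sqrt((n-2)/(1-rho^2)) = -1.8774 ~ t(10).
Step 5: Two-sided p-value from the t-distribution with 10 df = 0.089914.
Step 6: alpha = 0.1. reject H0.

rho = -0.5105, p = 0.089914, reject H0 at alpha = 0.1.


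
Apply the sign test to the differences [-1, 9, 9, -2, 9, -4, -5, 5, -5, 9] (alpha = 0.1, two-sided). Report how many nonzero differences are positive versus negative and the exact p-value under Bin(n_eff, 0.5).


Step 1: Discard zero differences. Original n = 10; n_eff = number of nonzero differences = 10.
Nonzero differences (with sign): -1, +9, +9, -2, +9, -4, -5, +5, -5, +9
Step 2: Count signs: positive = 5, negative = 5.
Step 3: Under H0: P(positive) = 0.5, so the number of positives S ~ Bin(10, 0.5).
Step 4: Two-sided exact p-value = sum of Bin(10,0.5) probabilities at or below the observed probability = 1.000000.
Step 5: alpha = 0.1. fail to reject H0.

n_eff = 10, pos = 5, neg = 5, p = 1.000000, fail to reject H0.


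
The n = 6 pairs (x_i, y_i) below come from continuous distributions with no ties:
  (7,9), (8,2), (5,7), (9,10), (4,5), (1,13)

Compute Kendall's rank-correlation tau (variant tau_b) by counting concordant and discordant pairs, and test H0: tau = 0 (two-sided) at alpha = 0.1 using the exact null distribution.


Step 1: Enumerate the 15 unordered pairs (i,j) with i<j and classify each by sign(x_j-x_i) * sign(y_j-y_i).
  (1,2):dx=+1,dy=-7->D; (1,3):dx=-2,dy=-2->C; (1,4):dx=+2,dy=+1->C; (1,5):dx=-3,dy=-4->C
  (1,6):dx=-6,dy=+4->D; (2,3):dx=-3,dy=+5->D; (2,4):dx=+1,dy=+8->C; (2,5):dx=-4,dy=+3->D
  (2,6):dx=-7,dy=+11->D; (3,4):dx=+4,dy=+3->C; (3,5):dx=-1,dy=-2->C; (3,6):dx=-4,dy=+6->D
  (4,5):dx=-5,dy=-5->C; (4,6):dx=-8,dy=+3->D; (5,6):dx=-3,dy=+8->D
Step 2: C = 7, D = 8, total pairs = 15.
Step 3: tau = (C - D)/(n(n-1)/2) = (7 - 8)/15 = -0.066667.
Step 4: Exact two-sided p-value (enumerate n! = 720 permutations of y under H0): p = 1.000000.
Step 5: alpha = 0.1. fail to reject H0.

tau_b = -0.0667 (C=7, D=8), p = 1.000000, fail to reject H0.


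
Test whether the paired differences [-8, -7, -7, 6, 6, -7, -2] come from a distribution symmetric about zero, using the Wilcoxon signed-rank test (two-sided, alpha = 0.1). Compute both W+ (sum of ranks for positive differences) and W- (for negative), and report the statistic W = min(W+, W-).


Step 1: Drop any zero differences (none here) and take |d_i|.
|d| = [8, 7, 7, 6, 6, 7, 2]
Step 2: Midrank |d_i| (ties get averaged ranks).
ranks: |8|->7, |7|->5, |7|->5, |6|->2.5, |6|->2.5, |7|->5, |2|->1
Step 3: Attach original signs; sum ranks with positive sign and with negative sign.
W+ = 2.5 + 2.5 = 5
W- = 7 + 5 + 5 + 5 + 1 = 23
(Check: W+ + W- = 28 should equal n(n+1)/2 = 28.)
Step 4: Test statistic W = min(W+, W-) = 5.
Step 5: Ties in |d|, so use the tie-corrected normal approximation.
        E[W] = n(n+1)/4 = 7*8/4 = 14.
        Tie groups: |d|=6 (t=2), |d|=7 (t=3); sum(t^3 - t) = 30.
        Var[W] = n(n+1)(2n+1)/24 - sum(t^3-t)/48 = 840/24 - 30/48 = 34.375.
        z = (W - E[W]) / sqrt(Var[W]) = (5 - 14) / 5.8630 = -1.5350.
        Two-sided p = 2*Phi(z) = 0.124773.
Step 6: alpha = 0.1. fail to reject H0.

W+ = 5, W- = 23, W = min = 5, p = 0.124773, fail to reject H0.


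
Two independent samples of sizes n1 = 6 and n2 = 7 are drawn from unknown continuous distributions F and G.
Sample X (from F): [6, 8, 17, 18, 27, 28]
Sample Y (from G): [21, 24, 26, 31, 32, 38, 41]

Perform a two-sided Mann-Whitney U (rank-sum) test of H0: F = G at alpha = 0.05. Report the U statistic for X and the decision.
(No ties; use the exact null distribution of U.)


Step 1: Combine and sort all 13 observations; assign midranks.
sorted (value, group): (6,X), (8,X), (17,X), (18,X), (21,Y), (24,Y), (26,Y), (27,X), (28,X), (31,Y), (32,Y), (38,Y), (41,Y)
ranks: 6->1, 8->2, 17->3, 18->4, 21->5, 24->6, 26->7, 27->8, 28->9, 31->10, 32->11, 38->12, 41->13
Step 2: Rank sum for X: R1 = 1 + 2 + 3 + 4 + 8 + 9 = 27.
Step 3: U_X = R1 - n1(n1+1)/2 = 27 - 6*7/2 = 27 - 21 = 6.
       U_Y = n1*n2 - U_X = 42 - 6 = 36.
Step 4: No ties, so the exact null distribution of U (based on enumerating the C(13,6) = 1716 equally likely rank assignments) gives the two-sided p-value.
Step 5: p-value = 0.034965; compare to alpha = 0.05. reject H0.

U_X = 6, p = 0.034965, reject H0 at alpha = 0.05.


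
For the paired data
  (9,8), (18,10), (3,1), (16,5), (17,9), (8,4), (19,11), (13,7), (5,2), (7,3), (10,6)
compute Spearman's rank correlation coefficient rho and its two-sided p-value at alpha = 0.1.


Step 1: Rank x and y separately (midranks; no ties here).
rank(x): 9->5, 18->10, 3->1, 16->8, 17->9, 8->4, 19->11, 13->7, 5->2, 7->3, 10->6
rank(y): 8->8, 10->10, 1->1, 5->5, 9->9, 4->4, 11->11, 7->7, 2->2, 3->3, 6->6
Step 2: d_i = R_x(i) - R_y(i); compute d_i^2.
  (5-8)^2=9, (10-10)^2=0, (1-1)^2=0, (8-5)^2=9, (9-9)^2=0, (4-4)^2=0, (11-11)^2=0, (7-7)^2=0, (2-2)^2=0, (3-3)^2=0, (6-6)^2=0
sum(d^2) = 18.
Step 3: rho = 1 - 6*18 / (11*(11^2 - 1)) = 1 - 108/1320 = 0.918182.
Step 4: Under H0, t = rho * sqrt((n-2)/(1-rho^2)) = 6.9531 ~ t(9).
Step 5: Two-sided p-value from the t-distribution with 9 df = 0.000067.
Step 6: alpha = 0.1. reject H0.

rho = 0.9182, p = 0.000067, reject H0 at alpha = 0.1.


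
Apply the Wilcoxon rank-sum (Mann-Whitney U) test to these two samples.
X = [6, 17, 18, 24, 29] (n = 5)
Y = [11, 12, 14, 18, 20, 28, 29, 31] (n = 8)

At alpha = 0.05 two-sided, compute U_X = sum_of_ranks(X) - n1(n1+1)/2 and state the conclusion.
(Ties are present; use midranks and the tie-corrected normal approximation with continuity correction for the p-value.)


Step 1: Combine and sort all 13 observations; assign midranks.
sorted (value, group): (6,X), (11,Y), (12,Y), (14,Y), (17,X), (18,X), (18,Y), (20,Y), (24,X), (28,Y), (29,X), (29,Y), (31,Y)
ranks: 6->1, 11->2, 12->3, 14->4, 17->5, 18->6.5, 18->6.5, 20->8, 24->9, 28->10, 29->11.5, 29->11.5, 31->13
Step 2: Rank sum for X: R1 = 1 + 5 + 6.5 + 9 + 11.5 = 33.
Step 3: U_X = R1 - n1(n1+1)/2 = 33 - 5*6/2 = 33 - 15 = 18.
       U_Y = n1*n2 - U_X = 40 - 18 = 22.
Step 4: Ties are present, so use the tie-corrected normal approximation (with continuity correction) for the p-value.
Step 5: p-value = 0.825728; compare to alpha = 0.05. fail to reject H0.

U_X = 18, p = 0.825728, fail to reject H0 at alpha = 0.05.


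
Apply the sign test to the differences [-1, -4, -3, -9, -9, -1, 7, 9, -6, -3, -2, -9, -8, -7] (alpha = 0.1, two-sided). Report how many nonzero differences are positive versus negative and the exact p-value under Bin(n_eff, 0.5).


Step 1: Discard zero differences. Original n = 14; n_eff = number of nonzero differences = 14.
Nonzero differences (with sign): -1, -4, -3, -9, -9, -1, +7, +9, -6, -3, -2, -9, -8, -7
Step 2: Count signs: positive = 2, negative = 12.
Step 3: Under H0: P(positive) = 0.5, so the number of positives S ~ Bin(14, 0.5).
Step 4: Two-sided exact p-value = sum of Bin(14,0.5) probabilities at or below the observed probability = 0.012939.
Step 5: alpha = 0.1. reject H0.

n_eff = 14, pos = 2, neg = 12, p = 0.012939, reject H0.


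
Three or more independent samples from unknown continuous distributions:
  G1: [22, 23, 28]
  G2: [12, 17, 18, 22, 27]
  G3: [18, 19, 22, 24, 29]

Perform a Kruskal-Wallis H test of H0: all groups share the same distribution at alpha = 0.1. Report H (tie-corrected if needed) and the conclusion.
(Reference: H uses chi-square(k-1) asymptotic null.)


Step 1: Combine all N = 13 observations and assign midranks.
sorted (value, group, rank): (12,G2,1), (17,G2,2), (18,G2,3.5), (18,G3,3.5), (19,G3,5), (22,G1,7), (22,G2,7), (22,G3,7), (23,G1,9), (24,G3,10), (27,G2,11), (28,G1,12), (29,G3,13)
Step 2: Sum ranks within each group.
R_1 = 28 (n_1 = 3)
R_2 = 24.5 (n_2 = 5)
R_3 = 38.5 (n_3 = 5)
Step 3: H = 12/(N(N+1)) * sum(R_i^2/n_i) - 3(N+1)
     = 12/(13*14) * (28^2/3 + 24.5^2/5 + 38.5^2/5) - 3*14
     = 0.065934 * 677.833 - 42
     = 2.692308.
Step 4: Ties present; correction factor C = 1 - 30/(13^3 - 13) = 0.986264. Corrected H = 2.692308 / 0.986264 = 2.729805.
Step 5: Under H0, H ~ chi^2(2); p-value = 0.255406.
Step 6: alpha = 0.1. fail to reject H0.

H = 2.7298, df = 2, p = 0.255406, fail to reject H0.


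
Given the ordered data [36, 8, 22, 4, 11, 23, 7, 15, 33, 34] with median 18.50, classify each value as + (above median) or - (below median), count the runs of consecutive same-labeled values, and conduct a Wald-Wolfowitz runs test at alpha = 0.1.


Step 1: Compute median = 18.50; label A = above, B = below.
Labels in order: ABABBABBAA  (n_A = 5, n_B = 5)
Step 2: Count runs R = 7.
Step 3: Under H0 (random ordering), E[R] = 2*n_A*n_B/(n_A+n_B) + 1 = 2*5*5/10 + 1 = 6.0000.
        Var[R] = 2*n_A*n_B*(2*n_A*n_B - n_A - n_B) / ((n_A+n_B)^2 * (n_A+n_B-1)) = 2000/900 = 2.2222.
        SD[R] = 1.4907.
Step 4: Continuity-corrected z = (R - 0.5 - E[R]) / SD[R] = (7 - 0.5 - 6.0000) / 1.4907 = 0.3354.
Step 5: Two-sided p-value via normal approximation = 2*(1 - Phi(|z|)) = 0.737316.
Step 6: alpha = 0.1. fail to reject H0.

R = 7, z = 0.3354, p = 0.737316, fail to reject H0.


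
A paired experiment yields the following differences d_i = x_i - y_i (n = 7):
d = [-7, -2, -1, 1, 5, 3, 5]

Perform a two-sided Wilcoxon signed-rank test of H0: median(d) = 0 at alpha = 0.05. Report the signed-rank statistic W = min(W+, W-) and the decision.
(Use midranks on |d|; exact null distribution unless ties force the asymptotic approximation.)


Step 1: Drop any zero differences (none here) and take |d_i|.
|d| = [7, 2, 1, 1, 5, 3, 5]
Step 2: Midrank |d_i| (ties get averaged ranks).
ranks: |7|->7, |2|->3, |1|->1.5, |1|->1.5, |5|->5.5, |3|->4, |5|->5.5
Step 3: Attach original signs; sum ranks with positive sign and with negative sign.
W+ = 1.5 + 5.5 + 4 + 5.5 = 16.5
W- = 7 + 3 + 1.5 = 11.5
(Check: W+ + W- = 28 should equal n(n+1)/2 = 28.)
Step 4: Test statistic W = min(W+, W-) = 11.5.
Step 5: Ties in |d|, so use the tie-corrected normal approximation.
        E[W] = n(n+1)/4 = 7*8/4 = 14.
        Tie groups: |d|=1 (t=2), |d|=5 (t=2); sum(t^3 - t) = 12.
        Var[W] = n(n+1)(2n+1)/24 - sum(t^3-t)/48 = 840/24 - 12/48 = 34.75.
        z = (W - E[W]) / sqrt(Var[W]) = (11.5 - 14) / 5.8949 = -0.4241.
        Two-sided p = 2*Phi(z) = 0.671497.
Step 6: alpha = 0.05. fail to reject H0.

W+ = 16.5, W- = 11.5, W = min = 11.5, p = 0.671497, fail to reject H0.


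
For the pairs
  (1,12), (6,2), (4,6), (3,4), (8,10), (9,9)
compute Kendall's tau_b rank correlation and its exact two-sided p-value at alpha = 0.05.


Step 1: Enumerate the 15 unordered pairs (i,j) with i<j and classify each by sign(x_j-x_i) * sign(y_j-y_i).
  (1,2):dx=+5,dy=-10->D; (1,3):dx=+3,dy=-6->D; (1,4):dx=+2,dy=-8->D; (1,5):dx=+7,dy=-2->D
  (1,6):dx=+8,dy=-3->D; (2,3):dx=-2,dy=+4->D; (2,4):dx=-3,dy=+2->D; (2,5):dx=+2,dy=+8->C
  (2,6):dx=+3,dy=+7->C; (3,4):dx=-1,dy=-2->C; (3,5):dx=+4,dy=+4->C; (3,6):dx=+5,dy=+3->C
  (4,5):dx=+5,dy=+6->C; (4,6):dx=+6,dy=+5->C; (5,6):dx=+1,dy=-1->D
Step 2: C = 7, D = 8, total pairs = 15.
Step 3: tau = (C - D)/(n(n-1)/2) = (7 - 8)/15 = -0.066667.
Step 4: Exact two-sided p-value (enumerate n! = 720 permutations of y under H0): p = 1.000000.
Step 5: alpha = 0.05. fail to reject H0.

tau_b = -0.0667 (C=7, D=8), p = 1.000000, fail to reject H0.


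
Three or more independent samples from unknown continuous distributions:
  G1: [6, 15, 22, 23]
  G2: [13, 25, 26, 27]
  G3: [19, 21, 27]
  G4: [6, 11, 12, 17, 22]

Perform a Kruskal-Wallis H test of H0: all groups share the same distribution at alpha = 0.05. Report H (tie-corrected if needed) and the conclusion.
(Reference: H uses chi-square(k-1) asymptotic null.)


Step 1: Combine all N = 16 observations and assign midranks.
sorted (value, group, rank): (6,G1,1.5), (6,G4,1.5), (11,G4,3), (12,G4,4), (13,G2,5), (15,G1,6), (17,G4,7), (19,G3,8), (21,G3,9), (22,G1,10.5), (22,G4,10.5), (23,G1,12), (25,G2,13), (26,G2,14), (27,G2,15.5), (27,G3,15.5)
Step 2: Sum ranks within each group.
R_1 = 30 (n_1 = 4)
R_2 = 47.5 (n_2 = 4)
R_3 = 32.5 (n_3 = 3)
R_4 = 26 (n_4 = 5)
Step 3: H = 12/(N(N+1)) * sum(R_i^2/n_i) - 3(N+1)
     = 12/(16*17) * (30^2/4 + 47.5^2/4 + 32.5^2/3 + 26^2/5) - 3*17
     = 0.044118 * 1276.35 - 51
     = 5.309375.
Step 4: Ties present; correction factor C = 1 - 18/(16^3 - 16) = 0.995588. Corrected H = 5.309375 / 0.995588 = 5.332903.
Step 5: Under H0, H ~ chi^2(3); p-value = 0.148982.
Step 6: alpha = 0.05. fail to reject H0.

H = 5.3329, df = 3, p = 0.148982, fail to reject H0.


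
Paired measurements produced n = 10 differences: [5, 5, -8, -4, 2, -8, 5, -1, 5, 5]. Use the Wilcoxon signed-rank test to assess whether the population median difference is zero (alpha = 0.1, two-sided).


Step 1: Drop any zero differences (none here) and take |d_i|.
|d| = [5, 5, 8, 4, 2, 8, 5, 1, 5, 5]
Step 2: Midrank |d_i| (ties get averaged ranks).
ranks: |5|->6, |5|->6, |8|->9.5, |4|->3, |2|->2, |8|->9.5, |5|->6, |1|->1, |5|->6, |5|->6
Step 3: Attach original signs; sum ranks with positive sign and with negative sign.
W+ = 6 + 6 + 2 + 6 + 6 + 6 = 32
W- = 9.5 + 3 + 9.5 + 1 = 23
(Check: W+ + W- = 55 should equal n(n+1)/2 = 55.)
Step 4: Test statistic W = min(W+, W-) = 23.
Step 5: Ties in |d|, so use the tie-corrected normal approximation.
        E[W] = n(n+1)/4 = 10*11/4 = 27.5.
        Tie groups: |d|=5 (t=5), |d|=8 (t=2); sum(t^3 - t) = 126.
        Var[W] = n(n+1)(2n+1)/24 - sum(t^3-t)/48 = 2310/24 - 126/48 = 93.625.
        z = (W - E[W]) / sqrt(Var[W]) = (23 - 27.5) / 9.6760 = -0.4651.
        Two-sided p = 2*Phi(z) = 0.641883.
Step 6: alpha = 0.1. fail to reject H0.

W+ = 32, W- = 23, W = min = 23, p = 0.641883, fail to reject H0.


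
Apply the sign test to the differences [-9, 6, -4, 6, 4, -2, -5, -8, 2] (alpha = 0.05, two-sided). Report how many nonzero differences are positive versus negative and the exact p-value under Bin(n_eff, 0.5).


Step 1: Discard zero differences. Original n = 9; n_eff = number of nonzero differences = 9.
Nonzero differences (with sign): -9, +6, -4, +6, +4, -2, -5, -8, +2
Step 2: Count signs: positive = 4, negative = 5.
Step 3: Under H0: P(positive) = 0.5, so the number of positives S ~ Bin(9, 0.5).
Step 4: Two-sided exact p-value = sum of Bin(9,0.5) probabilities at or below the observed probability = 1.000000.
Step 5: alpha = 0.05. fail to reject H0.

n_eff = 9, pos = 4, neg = 5, p = 1.000000, fail to reject H0.


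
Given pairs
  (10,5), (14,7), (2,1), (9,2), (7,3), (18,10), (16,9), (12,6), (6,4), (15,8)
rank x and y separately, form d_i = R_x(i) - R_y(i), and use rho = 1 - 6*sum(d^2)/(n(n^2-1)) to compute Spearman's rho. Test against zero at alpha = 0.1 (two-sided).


Step 1: Rank x and y separately (midranks; no ties here).
rank(x): 10->5, 14->7, 2->1, 9->4, 7->3, 18->10, 16->9, 12->6, 6->2, 15->8
rank(y): 5->5, 7->7, 1->1, 2->2, 3->3, 10->10, 9->9, 6->6, 4->4, 8->8
Step 2: d_i = R_x(i) - R_y(i); compute d_i^2.
  (5-5)^2=0, (7-7)^2=0, (1-1)^2=0, (4-2)^2=4, (3-3)^2=0, (10-10)^2=0, (9-9)^2=0, (6-6)^2=0, (2-4)^2=4, (8-8)^2=0
sum(d^2) = 8.
Step 3: rho = 1 - 6*8 / (10*(10^2 - 1)) = 1 - 48/990 = 0.951515.
Step 4: Under H0, t = rho * sqrt((n-2)/(1-rho^2)) = 8.7493 ~ t(8).
Step 5: Two-sided p-value from the t-distribution with 8 df = 0.000023.
Step 6: alpha = 0.1. reject H0.

rho = 0.9515, p = 0.000023, reject H0 at alpha = 0.1.


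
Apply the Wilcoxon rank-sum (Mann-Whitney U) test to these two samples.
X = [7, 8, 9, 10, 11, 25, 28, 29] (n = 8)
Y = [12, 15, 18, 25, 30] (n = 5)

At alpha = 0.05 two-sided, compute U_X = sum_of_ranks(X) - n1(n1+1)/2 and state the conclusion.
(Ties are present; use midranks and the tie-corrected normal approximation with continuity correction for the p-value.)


Step 1: Combine and sort all 13 observations; assign midranks.
sorted (value, group): (7,X), (8,X), (9,X), (10,X), (11,X), (12,Y), (15,Y), (18,Y), (25,X), (25,Y), (28,X), (29,X), (30,Y)
ranks: 7->1, 8->2, 9->3, 10->4, 11->5, 12->6, 15->7, 18->8, 25->9.5, 25->9.5, 28->11, 29->12, 30->13
Step 2: Rank sum for X: R1 = 1 + 2 + 3 + 4 + 5 + 9.5 + 11 + 12 = 47.5.
Step 3: U_X = R1 - n1(n1+1)/2 = 47.5 - 8*9/2 = 47.5 - 36 = 11.5.
       U_Y = n1*n2 - U_X = 40 - 11.5 = 28.5.
Step 4: Ties are present, so use the tie-corrected normal approximation (with continuity correction) for the p-value.
Step 5: p-value = 0.240919; compare to alpha = 0.05. fail to reject H0.

U_X = 11.5, p = 0.240919, fail to reject H0 at alpha = 0.05.


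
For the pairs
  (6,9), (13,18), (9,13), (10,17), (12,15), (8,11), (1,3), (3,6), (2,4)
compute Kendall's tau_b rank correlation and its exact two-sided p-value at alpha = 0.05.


Step 1: Enumerate the 36 unordered pairs (i,j) with i<j and classify each by sign(x_j-x_i) * sign(y_j-y_i).
  (1,2):dx=+7,dy=+9->C; (1,3):dx=+3,dy=+4->C; (1,4):dx=+4,dy=+8->C; (1,5):dx=+6,dy=+6->C
  (1,6):dx=+2,dy=+2->C; (1,7):dx=-5,dy=-6->C; (1,8):dx=-3,dy=-3->C; (1,9):dx=-4,dy=-5->C
  (2,3):dx=-4,dy=-5->C; (2,4):dx=-3,dy=-1->C; (2,5):dx=-1,dy=-3->C; (2,6):dx=-5,dy=-7->C
  (2,7):dx=-12,dy=-15->C; (2,8):dx=-10,dy=-12->C; (2,9):dx=-11,dy=-14->C; (3,4):dx=+1,dy=+4->C
  (3,5):dx=+3,dy=+2->C; (3,6):dx=-1,dy=-2->C; (3,7):dx=-8,dy=-10->C; (3,8):dx=-6,dy=-7->C
  (3,9):dx=-7,dy=-9->C; (4,5):dx=+2,dy=-2->D; (4,6):dx=-2,dy=-6->C; (4,7):dx=-9,dy=-14->C
  (4,8):dx=-7,dy=-11->C; (4,9):dx=-8,dy=-13->C; (5,6):dx=-4,dy=-4->C; (5,7):dx=-11,dy=-12->C
  (5,8):dx=-9,dy=-9->C; (5,9):dx=-10,dy=-11->C; (6,7):dx=-7,dy=-8->C; (6,8):dx=-5,dy=-5->C
  (6,9):dx=-6,dy=-7->C; (7,8):dx=+2,dy=+3->C; (7,9):dx=+1,dy=+1->C; (8,9):dx=-1,dy=-2->C
Step 2: C = 35, D = 1, total pairs = 36.
Step 3: tau = (C - D)/(n(n-1)/2) = (35 - 1)/36 = 0.944444.
Step 4: Exact two-sided p-value (enumerate n! = 362880 permutations of y under H0): p = 0.000050.
Step 5: alpha = 0.05. reject H0.

tau_b = 0.9444 (C=35, D=1), p = 0.000050, reject H0.


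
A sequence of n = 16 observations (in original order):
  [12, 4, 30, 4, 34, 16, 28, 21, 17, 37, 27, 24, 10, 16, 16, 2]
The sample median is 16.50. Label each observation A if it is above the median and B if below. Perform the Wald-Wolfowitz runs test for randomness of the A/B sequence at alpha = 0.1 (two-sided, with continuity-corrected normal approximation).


Step 1: Compute median = 16.50; label A = above, B = below.
Labels in order: BBABABAAAAAABBBB  (n_A = 8, n_B = 8)
Step 2: Count runs R = 7.
Step 3: Under H0 (random ordering), E[R] = 2*n_A*n_B/(n_A+n_B) + 1 = 2*8*8/16 + 1 = 9.0000.
        Var[R] = 2*n_A*n_B*(2*n_A*n_B - n_A - n_B) / ((n_A+n_B)^2 * (n_A+n_B-1)) = 14336/3840 = 3.7333.
        SD[R] = 1.9322.
Step 4: Continuity-corrected z = (R + 0.5 - E[R]) / SD[R] = (7 + 0.5 - 9.0000) / 1.9322 = -0.7763.
Step 5: Two-sided p-value via normal approximation = 2*(1 - Phi(|z|)) = 0.437558.
Step 6: alpha = 0.1. fail to reject H0.

R = 7, z = -0.7763, p = 0.437558, fail to reject H0.


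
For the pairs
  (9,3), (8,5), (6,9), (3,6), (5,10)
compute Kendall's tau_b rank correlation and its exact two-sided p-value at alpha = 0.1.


Step 1: Enumerate the 10 unordered pairs (i,j) with i<j and classify each by sign(x_j-x_i) * sign(y_j-y_i).
  (1,2):dx=-1,dy=+2->D; (1,3):dx=-3,dy=+6->D; (1,4):dx=-6,dy=+3->D; (1,5):dx=-4,dy=+7->D
  (2,3):dx=-2,dy=+4->D; (2,4):dx=-5,dy=+1->D; (2,5):dx=-3,dy=+5->D; (3,4):dx=-3,dy=-3->C
  (3,5):dx=-1,dy=+1->D; (4,5):dx=+2,dy=+4->C
Step 2: C = 2, D = 8, total pairs = 10.
Step 3: tau = (C - D)/(n(n-1)/2) = (2 - 8)/10 = -0.600000.
Step 4: Exact two-sided p-value (enumerate n! = 120 permutations of y under H0): p = 0.233333.
Step 5: alpha = 0.1. fail to reject H0.

tau_b = -0.6000 (C=2, D=8), p = 0.233333, fail to reject H0.


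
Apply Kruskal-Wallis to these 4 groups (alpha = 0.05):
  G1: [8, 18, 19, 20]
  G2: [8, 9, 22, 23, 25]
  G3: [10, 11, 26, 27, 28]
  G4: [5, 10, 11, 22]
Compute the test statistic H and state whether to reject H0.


Step 1: Combine all N = 18 observations and assign midranks.
sorted (value, group, rank): (5,G4,1), (8,G1,2.5), (8,G2,2.5), (9,G2,4), (10,G3,5.5), (10,G4,5.5), (11,G3,7.5), (11,G4,7.5), (18,G1,9), (19,G1,10), (20,G1,11), (22,G2,12.5), (22,G4,12.5), (23,G2,14), (25,G2,15), (26,G3,16), (27,G3,17), (28,G3,18)
Step 2: Sum ranks within each group.
R_1 = 32.5 (n_1 = 4)
R_2 = 48 (n_2 = 5)
R_3 = 64 (n_3 = 5)
R_4 = 26.5 (n_4 = 4)
Step 3: H = 12/(N(N+1)) * sum(R_i^2/n_i) - 3(N+1)
     = 12/(18*19) * (32.5^2/4 + 48^2/5 + 64^2/5 + 26.5^2/4) - 3*19
     = 0.035088 * 1719.62 - 57
     = 3.337719.
Step 4: Ties present; correction factor C = 1 - 24/(18^3 - 18) = 0.995872. Corrected H = 3.337719 / 0.995872 = 3.351554.
Step 5: Under H0, H ~ chi^2(3); p-value = 0.340531.
Step 6: alpha = 0.05. fail to reject H0.

H = 3.3516, df = 3, p = 0.340531, fail to reject H0.


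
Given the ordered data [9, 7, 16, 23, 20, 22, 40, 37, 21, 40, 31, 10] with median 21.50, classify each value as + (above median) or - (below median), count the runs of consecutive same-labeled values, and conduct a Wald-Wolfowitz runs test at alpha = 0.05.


Step 1: Compute median = 21.50; label A = above, B = below.
Labels in order: BBBABAAABAAB  (n_A = 6, n_B = 6)
Step 2: Count runs R = 7.
Step 3: Under H0 (random ordering), E[R] = 2*n_A*n_B/(n_A+n_B) + 1 = 2*6*6/12 + 1 = 7.0000.
        Var[R] = 2*n_A*n_B*(2*n_A*n_B - n_A - n_B) / ((n_A+n_B)^2 * (n_A+n_B-1)) = 4320/1584 = 2.7273.
        SD[R] = 1.6514.
Step 4: R = E[R], so z = 0 with no continuity correction.
Step 5: Two-sided p-value via normal approximation = 2*(1 - Phi(|z|)) = 1.000000.
Step 6: alpha = 0.05. fail to reject H0.

R = 7, z = 0.0000, p = 1.000000, fail to reject H0.


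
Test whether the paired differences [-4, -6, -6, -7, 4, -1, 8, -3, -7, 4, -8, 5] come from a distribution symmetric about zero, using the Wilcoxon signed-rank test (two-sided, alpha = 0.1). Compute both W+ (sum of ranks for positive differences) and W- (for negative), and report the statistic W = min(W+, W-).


Step 1: Drop any zero differences (none here) and take |d_i|.
|d| = [4, 6, 6, 7, 4, 1, 8, 3, 7, 4, 8, 5]
Step 2: Midrank |d_i| (ties get averaged ranks).
ranks: |4|->4, |6|->7.5, |6|->7.5, |7|->9.5, |4|->4, |1|->1, |8|->11.5, |3|->2, |7|->9.5, |4|->4, |8|->11.5, |5|->6
Step 3: Attach original signs; sum ranks with positive sign and with negative sign.
W+ = 4 + 11.5 + 4 + 6 = 25.5
W- = 4 + 7.5 + 7.5 + 9.5 + 1 + 2 + 9.5 + 11.5 = 52.5
(Check: W+ + W- = 78 should equal n(n+1)/2 = 78.)
Step 4: Test statistic W = min(W+, W-) = 25.5.
Step 5: Ties in |d|, so use the tie-corrected normal approximation.
        E[W] = n(n+1)/4 = 12*13/4 = 39.
        Tie groups: |d|=4 (t=3), |d|=6 (t=2), |d|=7 (t=2), |d|=8 (t=2); sum(t^3 - t) = 42.
        Var[W] = n(n+1)(2n+1)/24 - sum(t^3-t)/48 = 3900/24 - 42/48 = 161.625.
        z = (W - E[W]) / sqrt(Var[W]) = (25.5 - 39) / 12.7132 = -1.0619.
        Two-sided p = 2*Phi(z) = 0.288286.
Step 6: alpha = 0.1. fail to reject H0.

W+ = 25.5, W- = 52.5, W = min = 25.5, p = 0.288286, fail to reject H0.


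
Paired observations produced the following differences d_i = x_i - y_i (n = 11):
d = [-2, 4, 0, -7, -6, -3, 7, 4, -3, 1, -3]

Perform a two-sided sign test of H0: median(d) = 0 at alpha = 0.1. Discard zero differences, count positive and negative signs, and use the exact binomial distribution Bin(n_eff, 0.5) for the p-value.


Step 1: Discard zero differences. Original n = 11; n_eff = number of nonzero differences = 10.
Nonzero differences (with sign): -2, +4, -7, -6, -3, +7, +4, -3, +1, -3
Step 2: Count signs: positive = 4, negative = 6.
Step 3: Under H0: P(positive) = 0.5, so the number of positives S ~ Bin(10, 0.5).
Step 4: Two-sided exact p-value = sum of Bin(10,0.5) probabilities at or below the observed probability = 0.753906.
Step 5: alpha = 0.1. fail to reject H0.

n_eff = 10, pos = 4, neg = 6, p = 0.753906, fail to reject H0.


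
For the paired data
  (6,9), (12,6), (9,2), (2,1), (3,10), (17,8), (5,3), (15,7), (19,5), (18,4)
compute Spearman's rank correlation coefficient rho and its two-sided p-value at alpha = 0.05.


Step 1: Rank x and y separately (midranks; no ties here).
rank(x): 6->4, 12->6, 9->5, 2->1, 3->2, 17->8, 5->3, 15->7, 19->10, 18->9
rank(y): 9->9, 6->6, 2->2, 1->1, 10->10, 8->8, 3->3, 7->7, 5->5, 4->4
Step 2: d_i = R_x(i) - R_y(i); compute d_i^2.
  (4-9)^2=25, (6-6)^2=0, (5-2)^2=9, (1-1)^2=0, (2-10)^2=64, (8-8)^2=0, (3-3)^2=0, (7-7)^2=0, (10-5)^2=25, (9-4)^2=25
sum(d^2) = 148.
Step 3: rho = 1 - 6*148 / (10*(10^2 - 1)) = 1 - 888/990 = 0.103030.
Step 4: Under H0, t = rho * sqrt((n-2)/(1-rho^2)) = 0.2930 ~ t(8).
Step 5: Two-sided p-value from the t-distribution with 8 df = 0.776998.
Step 6: alpha = 0.05. fail to reject H0.

rho = 0.1030, p = 0.776998, fail to reject H0 at alpha = 0.05.


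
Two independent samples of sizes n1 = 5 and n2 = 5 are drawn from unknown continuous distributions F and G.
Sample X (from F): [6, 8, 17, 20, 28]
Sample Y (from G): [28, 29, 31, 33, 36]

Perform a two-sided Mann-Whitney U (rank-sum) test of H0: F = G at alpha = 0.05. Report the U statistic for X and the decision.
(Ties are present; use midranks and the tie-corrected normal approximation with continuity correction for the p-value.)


Step 1: Combine and sort all 10 observations; assign midranks.
sorted (value, group): (6,X), (8,X), (17,X), (20,X), (28,X), (28,Y), (29,Y), (31,Y), (33,Y), (36,Y)
ranks: 6->1, 8->2, 17->3, 20->4, 28->5.5, 28->5.5, 29->7, 31->8, 33->9, 36->10
Step 2: Rank sum for X: R1 = 1 + 2 + 3 + 4 + 5.5 = 15.5.
Step 3: U_X = R1 - n1(n1+1)/2 = 15.5 - 5*6/2 = 15.5 - 15 = 0.5.
       U_Y = n1*n2 - U_X = 25 - 0.5 = 24.5.
Step 4: Ties are present, so use the tie-corrected normal approximation (with continuity correction) for the p-value.
Step 5: p-value = 0.015971; compare to alpha = 0.05. reject H0.

U_X = 0.5, p = 0.015971, reject H0 at alpha = 0.05.


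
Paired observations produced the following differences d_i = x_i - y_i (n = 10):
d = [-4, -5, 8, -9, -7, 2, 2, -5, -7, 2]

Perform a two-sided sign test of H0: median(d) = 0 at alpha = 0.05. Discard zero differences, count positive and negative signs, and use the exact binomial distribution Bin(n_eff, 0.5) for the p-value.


Step 1: Discard zero differences. Original n = 10; n_eff = number of nonzero differences = 10.
Nonzero differences (with sign): -4, -5, +8, -9, -7, +2, +2, -5, -7, +2
Step 2: Count signs: positive = 4, negative = 6.
Step 3: Under H0: P(positive) = 0.5, so the number of positives S ~ Bin(10, 0.5).
Step 4: Two-sided exact p-value = sum of Bin(10,0.5) probabilities at or below the observed probability = 0.753906.
Step 5: alpha = 0.05. fail to reject H0.

n_eff = 10, pos = 4, neg = 6, p = 0.753906, fail to reject H0.


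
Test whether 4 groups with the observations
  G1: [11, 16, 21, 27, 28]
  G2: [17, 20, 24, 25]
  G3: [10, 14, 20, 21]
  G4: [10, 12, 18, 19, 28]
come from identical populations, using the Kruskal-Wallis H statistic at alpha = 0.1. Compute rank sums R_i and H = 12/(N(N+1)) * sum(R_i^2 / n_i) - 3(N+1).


Step 1: Combine all N = 18 observations and assign midranks.
sorted (value, group, rank): (10,G3,1.5), (10,G4,1.5), (11,G1,3), (12,G4,4), (14,G3,5), (16,G1,6), (17,G2,7), (18,G4,8), (19,G4,9), (20,G2,10.5), (20,G3,10.5), (21,G1,12.5), (21,G3,12.5), (24,G2,14), (25,G2,15), (27,G1,16), (28,G1,17.5), (28,G4,17.5)
Step 2: Sum ranks within each group.
R_1 = 55 (n_1 = 5)
R_2 = 46.5 (n_2 = 4)
R_3 = 29.5 (n_3 = 4)
R_4 = 40 (n_4 = 5)
Step 3: H = 12/(N(N+1)) * sum(R_i^2/n_i) - 3(N+1)
     = 12/(18*19) * (55^2/5 + 46.5^2/4 + 29.5^2/4 + 40^2/5) - 3*19
     = 0.035088 * 1683.12 - 57
     = 2.057018.
Step 4: Ties present; correction factor C = 1 - 24/(18^3 - 18) = 0.995872. Corrected H = 2.057018 / 0.995872 = 2.065544.
Step 5: Under H0, H ~ chi^2(3); p-value = 0.558915.
Step 6: alpha = 0.1. fail to reject H0.

H = 2.0655, df = 3, p = 0.558915, fail to reject H0.


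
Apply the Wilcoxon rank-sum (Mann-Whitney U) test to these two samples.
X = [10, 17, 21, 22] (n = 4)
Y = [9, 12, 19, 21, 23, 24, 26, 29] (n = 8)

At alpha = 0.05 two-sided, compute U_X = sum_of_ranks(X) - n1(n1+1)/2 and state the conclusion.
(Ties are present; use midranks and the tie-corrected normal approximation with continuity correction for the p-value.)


Step 1: Combine and sort all 12 observations; assign midranks.
sorted (value, group): (9,Y), (10,X), (12,Y), (17,X), (19,Y), (21,X), (21,Y), (22,X), (23,Y), (24,Y), (26,Y), (29,Y)
ranks: 9->1, 10->2, 12->3, 17->4, 19->5, 21->6.5, 21->6.5, 22->8, 23->9, 24->10, 26->11, 29->12
Step 2: Rank sum for X: R1 = 2 + 4 + 6.5 + 8 = 20.5.
Step 3: U_X = R1 - n1(n1+1)/2 = 20.5 - 4*5/2 = 20.5 - 10 = 10.5.
       U_Y = n1*n2 - U_X = 32 - 10.5 = 21.5.
Step 4: Ties are present, so use the tie-corrected normal approximation (with continuity correction) for the p-value.
Step 5: p-value = 0.394938; compare to alpha = 0.05. fail to reject H0.

U_X = 10.5, p = 0.394938, fail to reject H0 at alpha = 0.05.


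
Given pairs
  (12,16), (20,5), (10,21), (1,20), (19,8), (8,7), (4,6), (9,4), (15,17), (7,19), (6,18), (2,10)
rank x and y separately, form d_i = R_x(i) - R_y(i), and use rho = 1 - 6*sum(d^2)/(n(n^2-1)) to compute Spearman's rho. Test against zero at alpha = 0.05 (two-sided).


Step 1: Rank x and y separately (midranks; no ties here).
rank(x): 12->9, 20->12, 10->8, 1->1, 19->11, 8->6, 4->3, 9->7, 15->10, 7->5, 6->4, 2->2
rank(y): 16->7, 5->2, 21->12, 20->11, 8->5, 7->4, 6->3, 4->1, 17->8, 19->10, 18->9, 10->6
Step 2: d_i = R_x(i) - R_y(i); compute d_i^2.
  (9-7)^2=4, (12-2)^2=100, (8-12)^2=16, (1-11)^2=100, (11-5)^2=36, (6-4)^2=4, (3-3)^2=0, (7-1)^2=36, (10-8)^2=4, (5-10)^2=25, (4-9)^2=25, (2-6)^2=16
sum(d^2) = 366.
Step 3: rho = 1 - 6*366 / (12*(12^2 - 1)) = 1 - 2196/1716 = -0.279720.
Step 4: Under H0, t = rho * sqrt((n-2)/(1-rho^2)) = -0.9213 ~ t(10).
Step 5: Two-sided p-value from the t-distribution with 10 df = 0.378569.
Step 6: alpha = 0.05. fail to reject H0.

rho = -0.2797, p = 0.378569, fail to reject H0 at alpha = 0.05.


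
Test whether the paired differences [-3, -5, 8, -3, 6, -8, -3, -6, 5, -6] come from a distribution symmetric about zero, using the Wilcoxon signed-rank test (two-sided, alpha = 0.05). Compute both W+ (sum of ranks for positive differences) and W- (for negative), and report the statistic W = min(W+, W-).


Step 1: Drop any zero differences (none here) and take |d_i|.
|d| = [3, 5, 8, 3, 6, 8, 3, 6, 5, 6]
Step 2: Midrank |d_i| (ties get averaged ranks).
ranks: |3|->2, |5|->4.5, |8|->9.5, |3|->2, |6|->7, |8|->9.5, |3|->2, |6|->7, |5|->4.5, |6|->7
Step 3: Attach original signs; sum ranks with positive sign and with negative sign.
W+ = 9.5 + 7 + 4.5 = 21
W- = 2 + 4.5 + 2 + 9.5 + 2 + 7 + 7 = 34
(Check: W+ + W- = 55 should equal n(n+1)/2 = 55.)
Step 4: Test statistic W = min(W+, W-) = 21.
Step 5: Ties in |d|, so use the tie-corrected normal approximation.
        E[W] = n(n+1)/4 = 10*11/4 = 27.5.
        Tie groups: |d|=3 (t=3), |d|=5 (t=2), |d|=6 (t=3), |d|=8 (t=2); sum(t^3 - t) = 60.
        Var[W] = n(n+1)(2n+1)/24 - sum(t^3-t)/48 = 2310/24 - 60/48 = 95.
        z = (W - E[W]) / sqrt(Var[W]) = (21 - 27.5) / 9.7468 = -0.6669.
        Two-sided p = 2*Phi(z) = 0.504845.
Step 6: alpha = 0.05. fail to reject H0.

W+ = 21, W- = 34, W = min = 21, p = 0.504845, fail to reject H0.


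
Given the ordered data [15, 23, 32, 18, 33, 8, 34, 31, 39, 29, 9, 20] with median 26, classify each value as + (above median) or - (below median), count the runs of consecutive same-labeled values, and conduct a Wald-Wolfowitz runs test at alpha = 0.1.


Step 1: Compute median = 26; label A = above, B = below.
Labels in order: BBABABAAAABB  (n_A = 6, n_B = 6)
Step 2: Count runs R = 7.
Step 3: Under H0 (random ordering), E[R] = 2*n_A*n_B/(n_A+n_B) + 1 = 2*6*6/12 + 1 = 7.0000.
        Var[R] = 2*n_A*n_B*(2*n_A*n_B - n_A - n_B) / ((n_A+n_B)^2 * (n_A+n_B-1)) = 4320/1584 = 2.7273.
        SD[R] = 1.6514.
Step 4: R = E[R], so z = 0 with no continuity correction.
Step 5: Two-sided p-value via normal approximation = 2*(1 - Phi(|z|)) = 1.000000.
Step 6: alpha = 0.1. fail to reject H0.

R = 7, z = 0.0000, p = 1.000000, fail to reject H0.


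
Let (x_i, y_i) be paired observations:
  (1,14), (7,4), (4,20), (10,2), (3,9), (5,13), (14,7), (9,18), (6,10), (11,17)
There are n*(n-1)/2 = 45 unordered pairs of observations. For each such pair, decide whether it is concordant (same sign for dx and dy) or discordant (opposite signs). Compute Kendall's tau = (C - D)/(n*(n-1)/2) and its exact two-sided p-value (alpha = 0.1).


Step 1: Enumerate the 45 unordered pairs (i,j) with i<j and classify each by sign(x_j-x_i) * sign(y_j-y_i).
  (1,2):dx=+6,dy=-10->D; (1,3):dx=+3,dy=+6->C; (1,4):dx=+9,dy=-12->D; (1,5):dx=+2,dy=-5->D
  (1,6):dx=+4,dy=-1->D; (1,7):dx=+13,dy=-7->D; (1,8):dx=+8,dy=+4->C; (1,9):dx=+5,dy=-4->D
  (1,10):dx=+10,dy=+3->C; (2,3):dx=-3,dy=+16->D; (2,4):dx=+3,dy=-2->D; (2,5):dx=-4,dy=+5->D
  (2,6):dx=-2,dy=+9->D; (2,7):dx=+7,dy=+3->C; (2,8):dx=+2,dy=+14->C; (2,9):dx=-1,dy=+6->D
  (2,10):dx=+4,dy=+13->C; (3,4):dx=+6,dy=-18->D; (3,5):dx=-1,dy=-11->C; (3,6):dx=+1,dy=-7->D
  (3,7):dx=+10,dy=-13->D; (3,8):dx=+5,dy=-2->D; (3,9):dx=+2,dy=-10->D; (3,10):dx=+7,dy=-3->D
  (4,5):dx=-7,dy=+7->D; (4,6):dx=-5,dy=+11->D; (4,7):dx=+4,dy=+5->C; (4,8):dx=-1,dy=+16->D
  (4,9):dx=-4,dy=+8->D; (4,10):dx=+1,dy=+15->C; (5,6):dx=+2,dy=+4->C; (5,7):dx=+11,dy=-2->D
  (5,8):dx=+6,dy=+9->C; (5,9):dx=+3,dy=+1->C; (5,10):dx=+8,dy=+8->C; (6,7):dx=+9,dy=-6->D
  (6,8):dx=+4,dy=+5->C; (6,9):dx=+1,dy=-3->D; (6,10):dx=+6,dy=+4->C; (7,8):dx=-5,dy=+11->D
  (7,9):dx=-8,dy=+3->D; (7,10):dx=-3,dy=+10->D; (8,9):dx=-3,dy=-8->C; (8,10):dx=+2,dy=-1->D
  (9,10):dx=+5,dy=+7->C
Step 2: C = 17, D = 28, total pairs = 45.
Step 3: tau = (C - D)/(n(n-1)/2) = (17 - 28)/45 = -0.244444.
Step 4: Exact two-sided p-value (enumerate n! = 3628800 permutations of y under H0): p = 0.380720.
Step 5: alpha = 0.1. fail to reject H0.

tau_b = -0.2444 (C=17, D=28), p = 0.380720, fail to reject H0.


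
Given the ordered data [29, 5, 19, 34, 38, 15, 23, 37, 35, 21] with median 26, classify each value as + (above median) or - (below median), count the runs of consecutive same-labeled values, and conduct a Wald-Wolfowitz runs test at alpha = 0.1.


Step 1: Compute median = 26; label A = above, B = below.
Labels in order: ABBAABBAAB  (n_A = 5, n_B = 5)
Step 2: Count runs R = 6.
Step 3: Under H0 (random ordering), E[R] = 2*n_A*n_B/(n_A+n_B) + 1 = 2*5*5/10 + 1 = 6.0000.
        Var[R] = 2*n_A*n_B*(2*n_A*n_B - n_A - n_B) / ((n_A+n_B)^2 * (n_A+n_B-1)) = 2000/900 = 2.2222.
        SD[R] = 1.4907.
Step 4: R = E[R], so z = 0 with no continuity correction.
Step 5: Two-sided p-value via normal approximation = 2*(1 - Phi(|z|)) = 1.000000.
Step 6: alpha = 0.1. fail to reject H0.

R = 6, z = 0.0000, p = 1.000000, fail to reject H0.


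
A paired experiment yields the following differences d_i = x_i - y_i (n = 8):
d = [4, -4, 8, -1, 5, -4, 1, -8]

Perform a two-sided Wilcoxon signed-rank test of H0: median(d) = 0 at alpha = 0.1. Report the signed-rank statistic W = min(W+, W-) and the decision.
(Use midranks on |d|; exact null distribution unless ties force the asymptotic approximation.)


Step 1: Drop any zero differences (none here) and take |d_i|.
|d| = [4, 4, 8, 1, 5, 4, 1, 8]
Step 2: Midrank |d_i| (ties get averaged ranks).
ranks: |4|->4, |4|->4, |8|->7.5, |1|->1.5, |5|->6, |4|->4, |1|->1.5, |8|->7.5
Step 3: Attach original signs; sum ranks with positive sign and with negative sign.
W+ = 4 + 7.5 + 6 + 1.5 = 19
W- = 4 + 1.5 + 4 + 7.5 = 17
(Check: W+ + W- = 36 should equal n(n+1)/2 = 36.)
Step 4: Test statistic W = min(W+, W-) = 17.
Step 5: Ties in |d|, so use the tie-corrected normal approximation.
        E[W] = n(n+1)/4 = 8*9/4 = 18.
        Tie groups: |d|=1 (t=2), |d|=4 (t=3), |d|=8 (t=2); sum(t^3 - t) = 36.
        Var[W] = n(n+1)(2n+1)/24 - sum(t^3-t)/48 = 1224/24 - 36/48 = 50.25.
        z = (W - E[W]) / sqrt(Var[W]) = (17 - 18) / 7.0887 = -0.1411.
        Two-sided p = 2*Phi(z) = 0.887815.
Step 6: alpha = 0.1. fail to reject H0.

W+ = 19, W- = 17, W = min = 17, p = 0.887815, fail to reject H0.
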